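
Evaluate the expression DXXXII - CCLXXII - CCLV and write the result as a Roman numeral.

DXXXII = 532, CCLXXII = 272, CCLV = 255
532 - 272 = 260
260 - 255 = 5

V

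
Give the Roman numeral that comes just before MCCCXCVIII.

MCCCXCVIII = 1398; previous is 1397

MCCCXCVII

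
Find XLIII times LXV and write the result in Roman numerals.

XLIII = 43
LXV = 65
43 × 65 = 2795

MMDCCXCV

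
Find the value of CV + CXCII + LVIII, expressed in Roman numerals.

CV = 105, CXCII = 192, LVIII = 58
105 + 192 = 297
297 + 58 = 355

CCCLV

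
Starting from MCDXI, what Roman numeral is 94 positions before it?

MCDXI = 1411
1411 - 94 = 1317

MCCCXVII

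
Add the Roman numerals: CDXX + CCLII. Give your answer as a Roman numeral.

CDXX = 420
CCLII = 252
420 + 252 = 672

DCLXXII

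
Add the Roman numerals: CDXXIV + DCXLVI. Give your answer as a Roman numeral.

CDXXIV = 424
DCXLVI = 646
424 + 646 = 1070

MLXX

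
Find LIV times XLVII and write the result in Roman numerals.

LIV = 54
XLVII = 47
54 × 47 = 2538

MMDXXXVIII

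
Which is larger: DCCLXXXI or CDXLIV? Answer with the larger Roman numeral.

DCCLXXXI = 781
CDXLIV = 444
781 is larger

DCCLXXXI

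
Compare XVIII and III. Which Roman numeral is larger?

XVIII = 18
III = 3
18 is larger

XVIII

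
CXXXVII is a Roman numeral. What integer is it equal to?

CXXXVII: C=100, X=10, X=10, X=10, V=5, I=1, I=1
100 + 10 + 10 + 10 + 5 + 1 + 1 = 137

137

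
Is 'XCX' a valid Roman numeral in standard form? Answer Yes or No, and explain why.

'XCX': X cannot come right after the subtractive pair XC: once X is subtracted in XC, the next symbol must be smaller than X

No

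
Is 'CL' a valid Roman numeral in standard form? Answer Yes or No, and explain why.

'CL': Check the rules: uses only the symbols I, V, X, L, C, D, M; no symbol is repeated more than three times in a row; V, L and D each appear at most once; no smaller symbol precedes a larger one (values never increase from left to right). Value: C (100) + L (50) = 150. So it is a valid standard Roman numeral.

Yes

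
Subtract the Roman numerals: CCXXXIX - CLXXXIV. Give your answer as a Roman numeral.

CCXXXIX = 239
CLXXXIV = 184
239 - 184 = 55

LV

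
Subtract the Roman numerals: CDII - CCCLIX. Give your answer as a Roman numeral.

CDII = 402
CCCLIX = 359
402 - 359 = 43

XLIII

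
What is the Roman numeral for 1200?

Convert 1200 to Roman numerals:
  1200 contains 1×1000 (M)
  200 contains 2×100 (CC)

MCC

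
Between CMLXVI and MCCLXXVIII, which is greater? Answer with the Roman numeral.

CMLXVI = 966
MCCLXXVIII = 1278
1278 is larger

MCCLXXVIII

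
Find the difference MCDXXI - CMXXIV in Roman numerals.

MCDXXI = 1421
CMXXIV = 924
1421 - 924 = 497

CDXCVII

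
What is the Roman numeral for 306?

Convert 306 to Roman numerals:
  306 contains 3×100 (CCC)
  6 contains 1×5 (V)
  1 contains 1×1 (I)

CCCVI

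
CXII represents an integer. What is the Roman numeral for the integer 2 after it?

CXII = 112
112 + 2 = 114

CXIV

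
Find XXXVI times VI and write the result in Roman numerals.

XXXVI = 36
VI = 6
36 × 6 = 216

CCXVI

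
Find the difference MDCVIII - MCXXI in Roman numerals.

MDCVIII = 1608
MCXXI = 1121
1608 - 1121 = 487

CDLXXXVII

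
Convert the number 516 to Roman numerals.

Convert 516 to Roman numerals:
  516 contains 1×500 (D)
  16 contains 1×10 (X)
  6 contains 1×5 (V)
  1 contains 1×1 (I)

DXVI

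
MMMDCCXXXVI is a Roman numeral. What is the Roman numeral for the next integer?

MMMDCCXXXVI = 3736, so the next integer is 3736 + 1 = 3737

MMMDCCXXXVII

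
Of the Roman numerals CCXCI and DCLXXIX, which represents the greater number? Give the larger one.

CCXCI = 291
DCLXXIX = 679
679 is larger

DCLXXIX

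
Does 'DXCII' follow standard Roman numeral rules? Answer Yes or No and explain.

'DXCII': Check the rules: uses only the symbols I, V, X, L, C, D, M; no symbol is repeated more than three times in a row; V, L and D each appear at most once; the only place a smaller symbol precedes a larger one is the allowed subtractive pair XC, the symbol right after such a pair (if any) is smaller than the pair's first symbol, and otherwise the values never increase from left to right. Value: D (500) + XC (90) + I (1) + I (1) = 592. So it is a valid standard Roman numeral.

Yes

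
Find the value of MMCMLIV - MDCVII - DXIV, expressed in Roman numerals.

MMCMLIV = 2954, MDCVII = 1607, DXIV = 514
2954 - 1607 = 1347
1347 - 514 = 833

DCCCXXXIII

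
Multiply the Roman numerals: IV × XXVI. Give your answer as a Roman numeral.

IV = 4
XXVI = 26
4 × 26 = 104

CIV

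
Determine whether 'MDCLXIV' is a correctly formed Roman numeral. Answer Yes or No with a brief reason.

'MDCLXIV': Check the rules: uses only the symbols I, V, X, L, C, D, M; no symbol is repeated more than three times in a row; V, L and D each appear at most once; the only place a smaller symbol precedes a larger one is the allowed subtractive pair IV, the symbol right after such a pair (if any) is smaller than the pair's first symbol, and otherwise the values never increase from left to right. Value: M (1000) + D (500) + C (100) + L (50) + X (10) + IV (4) = 1664. So it is a valid standard Roman numeral.

Yes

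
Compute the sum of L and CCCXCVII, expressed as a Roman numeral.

L = 50
CCCXCVII = 397
50 + 397 = 447

CDXLVII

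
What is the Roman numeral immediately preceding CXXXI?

CXXXI = 131; previous is 130

CXXX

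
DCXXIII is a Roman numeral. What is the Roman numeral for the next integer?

DCXXIII = 623; next is 624

DCXXIV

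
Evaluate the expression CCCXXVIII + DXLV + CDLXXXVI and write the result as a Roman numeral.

CCCXXVIII = 328, DXLV = 545, CDLXXXVI = 486
328 + 545 = 873
873 + 486 = 1359

MCCCLIX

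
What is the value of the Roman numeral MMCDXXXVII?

MMCDXXXVII: M=1000, M=1000, CD=400, X=10, X=10, X=10, V=5, I=1, I=1
1000 + 1000 + 400 + 10 + 10 + 10 + 5 + 1 + 1 = 2437

2437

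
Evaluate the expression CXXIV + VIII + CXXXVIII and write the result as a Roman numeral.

CXXIV = 124, VIII = 8, CXXXVIII = 138
124 + 8 = 132
132 + 138 = 270

CCLXX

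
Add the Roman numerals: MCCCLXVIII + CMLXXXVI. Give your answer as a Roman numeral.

MCCCLXVIII = 1368
CMLXXXVI = 986
1368 + 986 = 2354

MMCCCLIV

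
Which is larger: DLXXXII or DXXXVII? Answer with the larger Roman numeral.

DLXXXII = 582
DXXXVII = 537
582 is larger

DLXXXII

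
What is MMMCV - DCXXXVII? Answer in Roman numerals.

MMMCV = 3105
DCXXXVII = 637
3105 - 637 = 2468

MMCDLXVIII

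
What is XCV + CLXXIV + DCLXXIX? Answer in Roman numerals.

XCV = 95, CLXXIV = 174, DCLXXIX = 679
95 + 174 = 269
269 + 679 = 948

CMXLVIII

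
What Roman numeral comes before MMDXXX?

MMDXXX = 2530; previous is 2529

MMDXXIX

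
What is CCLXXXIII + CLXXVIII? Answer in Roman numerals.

CCLXXXIII = 283
CLXXVIII = 178
283 + 178 = 461

CDLXI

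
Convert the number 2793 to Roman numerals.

Convert 2793 to Roman numerals:
  2793 contains 2×1000 (MM)
  793 contains 1×500 (D)
  293 contains 2×100 (CC)
  93 contains 1×90 (XC)
  3 contains 3×1 (III)

MMDCCXCIII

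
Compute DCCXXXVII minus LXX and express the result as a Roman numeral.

DCCXXXVII = 737
LXX = 70
737 - 70 = 667

DCLXVII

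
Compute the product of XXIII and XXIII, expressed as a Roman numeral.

XXIII = 23
XXIII = 23
23 × 23 = 529

DXXIX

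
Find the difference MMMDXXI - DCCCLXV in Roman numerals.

MMMDXXI = 3521
DCCCLXV = 865
3521 - 865 = 2656

MMDCLVI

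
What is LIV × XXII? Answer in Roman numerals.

LIV = 54
XXII = 22
54 × 22 = 1188

MCLXXXVIII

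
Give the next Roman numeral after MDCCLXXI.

MDCCLXXI = 1771, so the next integer is 1771 + 1 = 1772

MDCCLXXII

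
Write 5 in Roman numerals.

Convert 5 to Roman numerals:
  5 contains 1×5 (V)

V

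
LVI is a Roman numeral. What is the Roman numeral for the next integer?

LVI = 56; next is 57

LVII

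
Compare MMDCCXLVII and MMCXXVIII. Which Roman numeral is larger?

MMDCCXLVII = 2747
MMCXXVIII = 2128
2747 is larger

MMDCCXLVII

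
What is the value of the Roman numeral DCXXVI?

DCXXVI: D=500, C=100, X=10, X=10, V=5, I=1
500 + 100 + 10 + 10 + 5 + 1 = 626

626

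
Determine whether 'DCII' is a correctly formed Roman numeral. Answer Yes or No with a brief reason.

'DCII': Check the rules: uses only the symbols I, V, X, L, C, D, M; no symbol is repeated more than three times in a row; V, L and D each appear at most once; no smaller symbol precedes a larger one (values never increase from left to right). Value: D (500) + C (100) + I (1) + I (1) = 602. So it is a valid standard Roman numeral.

Yes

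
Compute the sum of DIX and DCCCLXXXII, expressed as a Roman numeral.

DIX = 509
DCCCLXXXII = 882
509 + 882 = 1391

MCCCXCI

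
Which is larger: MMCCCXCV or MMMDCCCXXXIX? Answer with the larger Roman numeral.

MMCCCXCV = 2395
MMMDCCCXXXIX = 3839
3839 is larger

MMMDCCCXXXIX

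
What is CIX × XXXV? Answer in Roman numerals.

CIX = 109
XXXV = 35
109 × 35 = 3815

MMMDCCCXV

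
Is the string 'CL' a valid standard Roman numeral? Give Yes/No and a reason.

'CL': Check the rules: uses only the symbols I, V, X, L, C, D, M; no symbol is repeated more than three times in a row; V, L and D each appear at most once; no smaller symbol precedes a larger one (values never increase from left to right). Value: C (100) + L (50) = 150. So it is a valid standard Roman numeral.

Yes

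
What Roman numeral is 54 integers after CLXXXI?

CLXXXI = 181
181 + 54 = 235

CCXXXV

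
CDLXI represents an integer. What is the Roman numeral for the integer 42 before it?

CDLXI = 461
461 - 42 = 419

CDXIX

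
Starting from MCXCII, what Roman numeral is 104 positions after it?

MCXCII = 1192
1192 + 104 = 1296

MCCXCVI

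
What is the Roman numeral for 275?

Convert 275 to Roman numerals:
  275 contains 2×100 (CC)
  75 contains 1×50 (L)
  25 contains 2×10 (XX)
  5 contains 1×5 (V)

CCLXXV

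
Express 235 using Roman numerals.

Convert 235 to Roman numerals:
  235 contains 2×100 (CC)
  35 contains 3×10 (XXX)
  5 contains 1×5 (V)

CCXXXV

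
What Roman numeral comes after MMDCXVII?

MMDCXVII = 2617, so the next integer is 2617 + 1 = 2618

MMDCXVIII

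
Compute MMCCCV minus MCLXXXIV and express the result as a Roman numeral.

MMCCCV = 2305
MCLXXXIV = 1184
2305 - 1184 = 1121

MCXXI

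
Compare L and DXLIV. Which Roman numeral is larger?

L = 50
DXLIV = 544
544 is larger

DXLIV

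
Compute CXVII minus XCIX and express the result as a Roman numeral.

CXVII = 117
XCIX = 99
117 - 99 = 18

XVIII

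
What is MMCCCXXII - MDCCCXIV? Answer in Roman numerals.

MMCCCXXII = 2322
MDCCCXIV = 1814
2322 - 1814 = 508

DVIII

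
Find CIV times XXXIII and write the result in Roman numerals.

CIV = 104
XXXIII = 33
104 × 33 = 3432

MMMCDXXXII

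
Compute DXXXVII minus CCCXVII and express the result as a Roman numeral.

DXXXVII = 537
CCCXVII = 317
537 - 317 = 220

CCXX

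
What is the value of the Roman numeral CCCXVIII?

CCCXVIII: C=100, C=100, C=100, X=10, V=5, I=1, I=1, I=1
100 + 100 + 100 + 10 + 5 + 1 + 1 + 1 = 318

318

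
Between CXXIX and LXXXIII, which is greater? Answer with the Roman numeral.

CXXIX = 129
LXXXIII = 83
129 is larger

CXXIX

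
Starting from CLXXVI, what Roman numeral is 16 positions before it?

CLXXVI = 176
176 - 16 = 160

CLX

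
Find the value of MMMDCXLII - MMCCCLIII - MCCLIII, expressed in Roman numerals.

MMMDCXLII = 3642, MMCCCLIII = 2353, MCCLIII = 1253
3642 - 2353 = 1289
1289 - 1253 = 36

XXXVI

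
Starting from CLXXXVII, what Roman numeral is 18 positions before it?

CLXXXVII = 187
187 - 18 = 169

CLXIX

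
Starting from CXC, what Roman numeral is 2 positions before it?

CXC = 190
190 - 2 = 188

CLXXXVIII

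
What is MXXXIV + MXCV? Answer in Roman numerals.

MXXXIV = 1034
MXCV = 1095
1034 + 1095 = 2129

MMCXXIX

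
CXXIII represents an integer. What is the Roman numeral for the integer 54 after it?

CXXIII = 123
123 + 54 = 177

CLXXVII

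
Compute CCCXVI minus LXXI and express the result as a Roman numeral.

CCCXVI = 316
LXXI = 71
316 - 71 = 245

CCXLV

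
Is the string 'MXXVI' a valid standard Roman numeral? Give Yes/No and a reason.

'MXXVI': Check the rules: uses only the symbols I, V, X, L, C, D, M; no symbol is repeated more than three times in a row; V, L and D each appear at most once; no smaller symbol precedes a larger one (values never increase from left to right). Value: M (1000) + X (10) + X (10) + V (5) + I (1) = 1026. So it is a valid standard Roman numeral.

Yes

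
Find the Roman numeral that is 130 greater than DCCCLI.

DCCCLI = 851
851 + 130 = 981

CMLXXXI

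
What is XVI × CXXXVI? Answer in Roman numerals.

XVI = 16
CXXXVI = 136
16 × 136 = 2176

MMCLXXVI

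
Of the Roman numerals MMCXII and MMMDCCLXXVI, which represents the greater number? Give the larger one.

MMCXII = 2112
MMMDCCLXXVI = 3776
3776 is larger

MMMDCCLXXVI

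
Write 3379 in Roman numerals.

Convert 3379 to Roman numerals:
  3379 contains 3×1000 (MMM)
  379 contains 3×100 (CCC)
  79 contains 1×50 (L)
  29 contains 2×10 (XX)
  9 contains 1×9 (IX)

MMMCCCLXXIX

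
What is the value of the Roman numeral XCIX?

XCIX: XC=90, IX=9
90 + 9 = 99

99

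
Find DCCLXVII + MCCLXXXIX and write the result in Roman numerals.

DCCLXVII = 767
MCCLXXXIX = 1289
767 + 1289 = 2056

MMLVI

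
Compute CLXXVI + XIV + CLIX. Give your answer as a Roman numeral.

CLXXVI = 176, XIV = 14, CLIX = 159
176 + 14 = 190
190 + 159 = 349

CCCXLIX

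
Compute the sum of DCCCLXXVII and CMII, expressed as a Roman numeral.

DCCCLXXVII = 877
CMII = 902
877 + 902 = 1779

MDCCLXXIX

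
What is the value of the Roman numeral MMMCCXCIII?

MMMCCXCIII: M=1000, M=1000, M=1000, C=100, C=100, XC=90, I=1, I=1, I=1
1000 + 1000 + 1000 + 100 + 100 + 90 + 1 + 1 + 1 = 3293

3293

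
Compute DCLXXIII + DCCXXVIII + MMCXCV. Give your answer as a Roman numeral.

DCLXXIII = 673, DCCXXVIII = 728, MMCXCV = 2195
673 + 728 = 1401
1401 + 2195 = 3596

MMMDXCVI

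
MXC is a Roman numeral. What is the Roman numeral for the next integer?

MXC = 1090, so the next integer is 1090 + 1 = 1091

MXCI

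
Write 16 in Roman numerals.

Convert 16 to Roman numerals:
  16 contains 1×10 (X)
  6 contains 1×5 (V)
  1 contains 1×1 (I)

XVI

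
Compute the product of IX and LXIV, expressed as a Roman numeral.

IX = 9
LXIV = 64
9 × 64 = 576

DLXXVI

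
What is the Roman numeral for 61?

Convert 61 to Roman numerals:
  61 contains 1×50 (L)
  11 contains 1×10 (X)
  1 contains 1×1 (I)

LXI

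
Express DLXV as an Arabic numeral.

DLXV: D=500, L=50, X=10, V=5
500 + 50 + 10 + 5 = 565

565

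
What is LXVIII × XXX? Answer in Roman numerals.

LXVIII = 68
XXX = 30
68 × 30 = 2040

MMXL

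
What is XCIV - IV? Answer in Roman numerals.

XCIV = 94
IV = 4
94 - 4 = 90

XC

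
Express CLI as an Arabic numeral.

CLI: C=100, L=50, I=1
100 + 50 + 1 = 151

151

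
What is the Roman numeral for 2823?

Convert 2823 to Roman numerals:
  2823 contains 2×1000 (MM)
  823 contains 1×500 (D)
  323 contains 3×100 (CCC)
  23 contains 2×10 (XX)
  3 contains 3×1 (III)

MMDCCCXXIII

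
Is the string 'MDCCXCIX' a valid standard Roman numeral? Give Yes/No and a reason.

'MDCCXCIX': Check the rules: uses only the symbols I, V, X, L, C, D, M; no symbol is repeated more than three times in a row; V, L and D each appear at most once; the only places a smaller symbol precedes a larger one are the allowed subtractive pairs XC, IX, the symbol right after such a pair (if any) is smaller than the pair's first symbol, and otherwise the values never increase from left to right. Value: M (1000) + D (500) + C (100) + C (100) + XC (90) + IX (9) = 1799. So it is a valid standard Roman numeral.

Yes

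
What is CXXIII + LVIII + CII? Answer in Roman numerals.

CXXIII = 123, LVIII = 58, CII = 102
123 + 58 = 181
181 + 102 = 283

CCLXXXIII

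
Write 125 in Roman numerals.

Convert 125 to Roman numerals:
  125 contains 1×100 (C)
  25 contains 2×10 (XX)
  5 contains 1×5 (V)

CXXV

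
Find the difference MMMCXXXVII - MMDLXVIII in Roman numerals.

MMMCXXXVII = 3137
MMDLXVIII = 2568
3137 - 2568 = 569

DLXIX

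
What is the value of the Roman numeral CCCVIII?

CCCVIII: C=100, C=100, C=100, V=5, I=1, I=1, I=1
100 + 100 + 100 + 5 + 1 + 1 + 1 = 308

308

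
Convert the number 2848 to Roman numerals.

Convert 2848 to Roman numerals:
  2848 contains 2×1000 (MM)
  848 contains 1×500 (D)
  348 contains 3×100 (CCC)
  48 contains 1×40 (XL)
  8 contains 1×5 (V)
  3 contains 3×1 (III)

MMDCCCXLVIII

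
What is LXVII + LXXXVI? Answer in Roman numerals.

LXVII = 67
LXXXVI = 86
67 + 86 = 153

CLIII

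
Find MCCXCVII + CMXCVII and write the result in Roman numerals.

MCCXCVII = 1297
CMXCVII = 997
1297 + 997 = 2294

MMCCXCIV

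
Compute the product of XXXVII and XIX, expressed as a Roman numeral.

XXXVII = 37
XIX = 19
37 × 19 = 703

DCCIII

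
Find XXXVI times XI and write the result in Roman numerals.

XXXVI = 36
XI = 11
36 × 11 = 396

CCCXCVI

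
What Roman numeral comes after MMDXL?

MMDXL = 2540, so the next integer is 2540 + 1 = 2541

MMDXLI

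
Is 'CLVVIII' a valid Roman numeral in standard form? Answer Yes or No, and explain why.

'CLVVIII': V should not appear more than once

No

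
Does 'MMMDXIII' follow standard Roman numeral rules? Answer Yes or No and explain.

'MMMDXIII': Check the rules: uses only the symbols I, V, X, L, C, D, M; no symbol is repeated more than three times in a row; V, L and D each appear at most once; no smaller symbol precedes a larger one (values never increase from left to right). Value: M (1000) + M (1000) + M (1000) + D (500) + X (10) + I (1) + I (1) + I (1) = 3513. So it is a valid standard Roman numeral.

Yes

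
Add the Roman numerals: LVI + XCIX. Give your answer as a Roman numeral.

LVI = 56
XCIX = 99
56 + 99 = 155

CLV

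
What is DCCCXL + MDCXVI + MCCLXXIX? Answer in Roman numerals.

DCCCXL = 840, MDCXVI = 1616, MCCLXXIX = 1279
840 + 1616 = 2456
2456 + 1279 = 3735

MMMDCCXXXV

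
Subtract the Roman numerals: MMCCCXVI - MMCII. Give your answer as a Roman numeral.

MMCCCXVI = 2316
MMCII = 2102
2316 - 2102 = 214

CCXIV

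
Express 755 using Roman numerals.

Convert 755 to Roman numerals:
  755 contains 1×500 (D)
  255 contains 2×100 (CC)
  55 contains 1×50 (L)
  5 contains 1×5 (V)

DCCLV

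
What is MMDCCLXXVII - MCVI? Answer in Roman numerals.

MMDCCLXXVII = 2777
MCVI = 1106
2777 - 1106 = 1671

MDCLXXI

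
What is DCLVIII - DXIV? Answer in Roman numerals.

DCLVIII = 658
DXIV = 514
658 - 514 = 144

CXLIV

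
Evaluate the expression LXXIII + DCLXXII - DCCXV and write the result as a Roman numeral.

LXXIII = 73, DCLXXII = 672, DCCXV = 715
73 + 672 = 745
745 - 715 = 30

XXX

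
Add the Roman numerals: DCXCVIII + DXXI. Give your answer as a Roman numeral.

DCXCVIII = 698
DXXI = 521
698 + 521 = 1219

MCCXIX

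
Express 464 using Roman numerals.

Convert 464 to Roman numerals:
  464 contains 1×400 (CD)
  64 contains 1×50 (L)
  14 contains 1×10 (X)
  4 contains 1×4 (IV)

CDLXIV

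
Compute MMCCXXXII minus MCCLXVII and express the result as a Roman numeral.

MMCCXXXII = 2232
MCCLXVII = 1267
2232 - 1267 = 965

CMLXV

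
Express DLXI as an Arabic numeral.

DLXI: D=500, L=50, X=10, I=1
500 + 50 + 10 + 1 = 561

561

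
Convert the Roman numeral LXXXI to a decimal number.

LXXXI: L=50, X=10, X=10, X=10, I=1
50 + 10 + 10 + 10 + 1 = 81

81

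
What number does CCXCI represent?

CCXCI: C=100, C=100, XC=90, I=1
100 + 100 + 90 + 1 = 291

291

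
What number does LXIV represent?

LXIV: L=50, X=10, IV=4
50 + 10 + 4 = 64

64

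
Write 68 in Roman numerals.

Convert 68 to Roman numerals:
  68 contains 1×50 (L)
  18 contains 1×10 (X)
  8 contains 1×5 (V)
  3 contains 3×1 (III)

LXVIII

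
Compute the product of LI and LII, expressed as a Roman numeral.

LI = 51
LII = 52
51 × 52 = 2652

MMDCLII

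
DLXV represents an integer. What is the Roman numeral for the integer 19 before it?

DLXV = 565
565 - 19 = 546

DXLVI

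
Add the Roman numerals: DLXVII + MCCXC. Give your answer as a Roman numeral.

DLXVII = 567
MCCXC = 1290
567 + 1290 = 1857

MDCCCLVII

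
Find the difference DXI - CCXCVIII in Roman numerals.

DXI = 511
CCXCVIII = 298
511 - 298 = 213

CCXIII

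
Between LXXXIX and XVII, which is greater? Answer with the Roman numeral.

LXXXIX = 89
XVII = 17
89 is larger

LXXXIX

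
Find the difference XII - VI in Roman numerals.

XII = 12
VI = 6
12 - 6 = 6

VI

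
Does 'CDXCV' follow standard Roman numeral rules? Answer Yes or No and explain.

'CDXCV': Check the rules: uses only the symbols I, V, X, L, C, D, M; no symbol is repeated more than three times in a row; V, L and D each appear at most once; the only places a smaller symbol precedes a larger one are the allowed subtractive pairs CD, XC, the symbol right after such a pair (if any) is smaller than the pair's first symbol, and otherwise the values never increase from left to right. Value: CD (400) + XC (90) + V (5) = 495. So it is a valid standard Roman numeral.

Yes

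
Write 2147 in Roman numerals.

Convert 2147 to Roman numerals:
  2147 contains 2×1000 (MM)
  147 contains 1×100 (C)
  47 contains 1×40 (XL)
  7 contains 1×5 (V)
  2 contains 2×1 (II)

MMCXLVII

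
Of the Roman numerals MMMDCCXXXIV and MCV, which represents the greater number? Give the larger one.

MMMDCCXXXIV = 3734
MCV = 1105
3734 is larger

MMMDCCXXXIV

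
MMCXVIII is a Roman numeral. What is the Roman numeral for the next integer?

MMCXVIII = 2118, so the next integer is 2118 + 1 = 2119

MMCXIX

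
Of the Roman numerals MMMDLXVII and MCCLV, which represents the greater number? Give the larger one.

MMMDLXVII = 3567
MCCLV = 1255
3567 is larger

MMMDLXVII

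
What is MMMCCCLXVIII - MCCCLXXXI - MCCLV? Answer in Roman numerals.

MMMCCCLXVIII = 3368, MCCCLXXXI = 1381, MCCLV = 1255
3368 - 1381 = 1987
1987 - 1255 = 732

DCCXXXII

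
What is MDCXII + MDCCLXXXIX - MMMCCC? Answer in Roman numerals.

MDCXII = 1612, MDCCLXXXIX = 1789, MMMCCC = 3300
1612 + 1789 = 3401
3401 - 3300 = 101

CI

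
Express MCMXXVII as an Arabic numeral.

MCMXXVII: M=1000, CM=900, X=10, X=10, V=5, I=1, I=1
1000 + 900 + 10 + 10 + 5 + 1 + 1 = 1927

1927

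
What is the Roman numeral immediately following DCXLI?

DCXLI = 641, so the next integer is 641 + 1 = 642

DCXLII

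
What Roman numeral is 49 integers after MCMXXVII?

MCMXXVII = 1927
1927 + 49 = 1976

MCMLXXVI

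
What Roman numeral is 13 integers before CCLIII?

CCLIII = 253
253 - 13 = 240

CCXL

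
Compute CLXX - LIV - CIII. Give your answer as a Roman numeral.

CLXX = 170, LIV = 54, CIII = 103
170 - 54 = 116
116 - 103 = 13

XIII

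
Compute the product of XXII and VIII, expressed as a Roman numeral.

XXII = 22
VIII = 8
22 × 8 = 176

CLXXVI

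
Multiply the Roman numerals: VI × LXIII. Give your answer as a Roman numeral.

VI = 6
LXIII = 63
6 × 63 = 378

CCCLXXVIII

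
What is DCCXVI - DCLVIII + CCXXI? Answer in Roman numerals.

DCCXVI = 716, DCLVIII = 658, CCXXI = 221
716 - 658 = 58
58 + 221 = 279

CCLXXIX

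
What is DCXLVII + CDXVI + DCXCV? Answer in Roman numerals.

DCXLVII = 647, CDXVI = 416, DCXCV = 695
647 + 416 = 1063
1063 + 695 = 1758

MDCCLVIII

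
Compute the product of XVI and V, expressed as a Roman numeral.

XVI = 16
V = 5
16 × 5 = 80

LXXX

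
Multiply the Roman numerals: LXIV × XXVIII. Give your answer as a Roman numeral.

LXIV = 64
XXVIII = 28
64 × 28 = 1792

MDCCXCII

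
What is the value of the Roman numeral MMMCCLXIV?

MMMCCLXIV: M=1000, M=1000, M=1000, C=100, C=100, L=50, X=10, IV=4
1000 + 1000 + 1000 + 100 + 100 + 50 + 10 + 4 = 3264

3264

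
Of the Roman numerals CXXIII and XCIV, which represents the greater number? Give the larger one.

CXXIII = 123
XCIV = 94
123 is larger

CXXIII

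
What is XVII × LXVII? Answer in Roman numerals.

XVII = 17
LXVII = 67
17 × 67 = 1139

MCXXXIX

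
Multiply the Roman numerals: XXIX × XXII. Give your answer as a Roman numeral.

XXIX = 29
XXII = 22
29 × 22 = 638

DCXXXVIII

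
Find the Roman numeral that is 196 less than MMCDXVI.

MMCDXVI = 2416
2416 - 196 = 2220

MMCCXX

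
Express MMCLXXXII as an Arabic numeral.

MMCLXXXII: M=1000, M=1000, C=100, L=50, X=10, X=10, X=10, I=1, I=1
1000 + 1000 + 100 + 50 + 10 + 10 + 10 + 1 + 1 = 2182

2182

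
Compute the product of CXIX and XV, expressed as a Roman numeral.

CXIX = 119
XV = 15
119 × 15 = 1785

MDCCLXXXV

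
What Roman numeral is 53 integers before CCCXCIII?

CCCXCIII = 393
393 - 53 = 340

CCCXL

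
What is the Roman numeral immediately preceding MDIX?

MDIX = 1509, so the previous integer is 1509 - 1 = 1508

MDVIII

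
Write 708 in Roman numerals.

Convert 708 to Roman numerals:
  708 contains 1×500 (D)
  208 contains 2×100 (CC)
  8 contains 1×5 (V)
  3 contains 3×1 (III)

DCCVIII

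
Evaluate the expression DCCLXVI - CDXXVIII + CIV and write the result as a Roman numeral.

DCCLXVI = 766, CDXXVIII = 428, CIV = 104
766 - 428 = 338
338 + 104 = 442

CDXLII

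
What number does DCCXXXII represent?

DCCXXXII: D=500, C=100, C=100, X=10, X=10, X=10, I=1, I=1
500 + 100 + 100 + 10 + 10 + 10 + 1 + 1 = 732

732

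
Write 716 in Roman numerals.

Convert 716 to Roman numerals:
  716 contains 1×500 (D)
  216 contains 2×100 (CC)
  16 contains 1×10 (X)
  6 contains 1×5 (V)
  1 contains 1×1 (I)

DCCXVI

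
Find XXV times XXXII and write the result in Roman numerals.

XXV = 25
XXXII = 32
25 × 32 = 800

DCCC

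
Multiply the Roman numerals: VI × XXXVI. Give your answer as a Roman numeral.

VI = 6
XXXVI = 36
6 × 36 = 216

CCXVI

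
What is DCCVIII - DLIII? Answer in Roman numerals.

DCCVIII = 708
DLIII = 553
708 - 553 = 155

CLV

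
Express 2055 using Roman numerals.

Convert 2055 to Roman numerals:
  2055 contains 2×1000 (MM)
  55 contains 1×50 (L)
  5 contains 1×5 (V)

MMLV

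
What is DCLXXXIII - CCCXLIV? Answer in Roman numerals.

DCLXXXIII = 683
CCCXLIV = 344
683 - 344 = 339

CCCXXXIX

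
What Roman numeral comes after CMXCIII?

CMXCIII = 993; next is 994

CMXCIV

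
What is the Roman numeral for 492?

Convert 492 to Roman numerals:
  492 contains 1×400 (CD)
  92 contains 1×90 (XC)
  2 contains 2×1 (II)

CDXCII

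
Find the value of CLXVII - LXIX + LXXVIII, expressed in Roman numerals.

CLXVII = 167, LXIX = 69, LXXVIII = 78
167 - 69 = 98
98 + 78 = 176

CLXXVI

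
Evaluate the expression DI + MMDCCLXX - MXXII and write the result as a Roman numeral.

DI = 501, MMDCCLXX = 2770, MXXII = 1022
501 + 2770 = 3271
3271 - 1022 = 2249

MMCCXLIX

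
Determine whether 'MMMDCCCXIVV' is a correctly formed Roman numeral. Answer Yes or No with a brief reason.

'MMMDCCCXIVV': V should not appear more than once

No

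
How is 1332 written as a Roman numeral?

Convert 1332 to Roman numerals:
  1332 contains 1×1000 (M)
  332 contains 3×100 (CCC)
  32 contains 3×10 (XXX)
  2 contains 2×1 (II)

MCCCXXXII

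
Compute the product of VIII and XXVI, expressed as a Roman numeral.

VIII = 8
XXVI = 26
8 × 26 = 208

CCVIII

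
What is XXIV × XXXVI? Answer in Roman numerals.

XXIV = 24
XXXVI = 36
24 × 36 = 864

DCCCLXIV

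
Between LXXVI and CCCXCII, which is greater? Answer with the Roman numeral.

LXXVI = 76
CCCXCII = 392
392 is larger

CCCXCII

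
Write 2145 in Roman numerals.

Convert 2145 to Roman numerals:
  2145 contains 2×1000 (MM)
  145 contains 1×100 (C)
  45 contains 1×40 (XL)
  5 contains 1×5 (V)

MMCXLV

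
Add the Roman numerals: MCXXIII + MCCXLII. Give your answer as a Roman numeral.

MCXXIII = 1123
MCCXLII = 1242
1123 + 1242 = 2365

MMCCCLXV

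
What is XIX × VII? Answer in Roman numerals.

XIX = 19
VII = 7
19 × 7 = 133

CXXXIII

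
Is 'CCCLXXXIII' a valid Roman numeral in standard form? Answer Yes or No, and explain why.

'CCCLXXXIII': Check the rules: uses only the symbols I, V, X, L, C, D, M; no symbol is repeated more than three times in a row; V, L and D each appear at most once; no smaller symbol precedes a larger one (values never increase from left to right). Value: C (100) + C (100) + C (100) + L (50) + X (10) + X (10) + X (10) + I (1) + I (1) + I (1) = 383. So it is a valid standard Roman numeral.

Yes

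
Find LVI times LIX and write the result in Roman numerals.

LVI = 56
LIX = 59
56 × 59 = 3304

MMMCCCIV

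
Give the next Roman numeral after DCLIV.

DCLIV = 654, so the next integer is 654 + 1 = 655

DCLV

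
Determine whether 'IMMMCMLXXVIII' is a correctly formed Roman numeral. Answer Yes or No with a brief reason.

'IMMMCMLXXVIII': Invalid subtractive combination: IM

No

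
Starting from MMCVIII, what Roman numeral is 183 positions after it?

MMCVIII = 2108
2108 + 183 = 2291

MMCCXCI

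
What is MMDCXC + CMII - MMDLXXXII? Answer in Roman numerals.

MMDCXC = 2690, CMII = 902, MMDLXXXII = 2582
2690 + 902 = 3592
3592 - 2582 = 1010

MX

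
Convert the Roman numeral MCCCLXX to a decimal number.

MCCCLXX: M=1000, C=100, C=100, C=100, L=50, X=10, X=10
1000 + 100 + 100 + 100 + 50 + 10 + 10 = 1370

1370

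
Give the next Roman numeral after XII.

XII = 12, so the next integer is 12 + 1 = 13

XIII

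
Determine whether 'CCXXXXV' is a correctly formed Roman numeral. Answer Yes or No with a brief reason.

'CCXXXXV': More than 3 consecutive X's

No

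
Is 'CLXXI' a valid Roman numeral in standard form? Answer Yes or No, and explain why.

'CLXXI': Check the rules: uses only the symbols I, V, X, L, C, D, M; no symbol is repeated more than three times in a row; V, L and D each appear at most once; no smaller symbol precedes a larger one (values never increase from left to right). Value: C (100) + L (50) + X (10) + X (10) + I (1) = 171. So it is a valid standard Roman numeral.

Yes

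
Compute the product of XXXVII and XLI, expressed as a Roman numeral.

XXXVII = 37
XLI = 41
37 × 41 = 1517

MDXVII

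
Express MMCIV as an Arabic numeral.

MMCIV: M=1000, M=1000, C=100, IV=4
1000 + 1000 + 100 + 4 = 2104

2104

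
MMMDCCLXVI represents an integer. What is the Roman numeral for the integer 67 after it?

MMMDCCLXVI = 3766
3766 + 67 = 3833

MMMDCCCXXXIII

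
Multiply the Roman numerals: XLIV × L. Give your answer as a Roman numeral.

XLIV = 44
L = 50
44 × 50 = 2200

MMCC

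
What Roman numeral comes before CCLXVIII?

CCLXVIII = 268; previous is 267

CCLXVII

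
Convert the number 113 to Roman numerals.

Convert 113 to Roman numerals:
  113 contains 1×100 (C)
  13 contains 1×10 (X)
  3 contains 3×1 (III)

CXIII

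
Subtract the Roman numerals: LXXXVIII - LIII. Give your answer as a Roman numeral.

LXXXVIII = 88
LIII = 53
88 - 53 = 35

XXXV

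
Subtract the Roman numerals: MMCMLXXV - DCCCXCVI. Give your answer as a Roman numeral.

MMCMLXXV = 2975
DCCCXCVI = 896
2975 - 896 = 2079

MMLXXIX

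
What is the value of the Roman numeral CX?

CX: C=100, X=10
100 + 10 = 110

110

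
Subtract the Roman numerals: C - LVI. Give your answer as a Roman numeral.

C = 100
LVI = 56
100 - 56 = 44

XLIV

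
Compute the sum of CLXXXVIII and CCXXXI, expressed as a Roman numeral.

CLXXXVIII = 188
CCXXXI = 231
188 + 231 = 419

CDXIX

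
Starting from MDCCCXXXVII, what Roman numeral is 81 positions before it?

MDCCCXXXVII = 1837
1837 - 81 = 1756

MDCCLVI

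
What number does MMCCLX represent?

MMCCLX: M=1000, M=1000, C=100, C=100, L=50, X=10
1000 + 1000 + 100 + 100 + 50 + 10 = 2260

2260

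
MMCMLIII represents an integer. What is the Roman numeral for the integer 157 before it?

MMCMLIII = 2953
2953 - 157 = 2796

MMDCCXCVI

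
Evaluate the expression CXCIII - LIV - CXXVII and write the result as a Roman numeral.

CXCIII = 193, LIV = 54, CXXVII = 127
193 - 54 = 139
139 - 127 = 12

XII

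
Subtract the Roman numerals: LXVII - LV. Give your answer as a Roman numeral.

LXVII = 67
LV = 55
67 - 55 = 12

XII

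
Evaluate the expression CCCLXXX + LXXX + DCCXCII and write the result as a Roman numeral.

CCCLXXX = 380, LXXX = 80, DCCXCII = 792
380 + 80 = 460
460 + 792 = 1252

MCCLII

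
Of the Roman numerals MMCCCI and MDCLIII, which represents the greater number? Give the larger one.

MMCCCI = 2301
MDCLIII = 1653
2301 is larger

MMCCCI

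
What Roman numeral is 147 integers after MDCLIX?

MDCLIX = 1659
1659 + 147 = 1806

MDCCCVI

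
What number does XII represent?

XII: X=10, I=1, I=1
10 + 1 + 1 = 12

12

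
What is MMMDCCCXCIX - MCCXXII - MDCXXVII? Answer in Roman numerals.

MMMDCCCXCIX = 3899, MCCXXII = 1222, MDCXXVII = 1627
3899 - 1222 = 2677
2677 - 1627 = 1050

ML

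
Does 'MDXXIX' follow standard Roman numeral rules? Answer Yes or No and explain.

'MDXXIX': Check the rules: uses only the symbols I, V, X, L, C, D, M; no symbol is repeated more than three times in a row; V, L and D each appear at most once; the only place a smaller symbol precedes a larger one is the allowed subtractive pair IX, the symbol right after such a pair (if any) is smaller than the pair's first symbol, and otherwise the values never increase from left to right. Value: M (1000) + D (500) + X (10) + X (10) + IX (9) = 1529. So it is a valid standard Roman numeral.

Yes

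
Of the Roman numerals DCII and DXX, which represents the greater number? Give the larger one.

DCII = 602
DXX = 520
602 is larger

DCII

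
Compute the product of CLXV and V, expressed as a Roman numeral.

CLXV = 165
V = 5
165 × 5 = 825

DCCCXXV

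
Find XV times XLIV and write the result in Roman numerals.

XV = 15
XLIV = 44
15 × 44 = 660

DCLX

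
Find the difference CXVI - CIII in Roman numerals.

CXVI = 116
CIII = 103
116 - 103 = 13

XIII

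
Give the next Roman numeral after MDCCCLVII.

MDCCCLVII = 1857, so the next integer is 1857 + 1 = 1858

MDCCCLVIII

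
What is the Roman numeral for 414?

Convert 414 to Roman numerals:
  414 contains 1×400 (CD)
  14 contains 1×10 (X)
  4 contains 1×4 (IV)

CDXIV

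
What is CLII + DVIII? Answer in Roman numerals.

CLII = 152
DVIII = 508
152 + 508 = 660

DCLX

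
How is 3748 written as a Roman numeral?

Convert 3748 to Roman numerals:
  3748 contains 3×1000 (MMM)
  748 contains 1×500 (D)
  248 contains 2×100 (CC)
  48 contains 1×40 (XL)
  8 contains 1×5 (V)
  3 contains 3×1 (III)

MMMDCCXLVIII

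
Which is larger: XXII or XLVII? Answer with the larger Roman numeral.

XXII = 22
XLVII = 47
47 is larger

XLVII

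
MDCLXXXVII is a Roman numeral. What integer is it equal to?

MDCLXXXVII: M=1000, D=500, C=100, L=50, X=10, X=10, X=10, V=5, I=1, I=1
1000 + 500 + 100 + 50 + 10 + 10 + 10 + 5 + 1 + 1 = 1687

1687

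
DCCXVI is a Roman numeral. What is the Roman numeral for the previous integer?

DCCXVI = 716, so the previous integer is 716 - 1 = 715

DCCXV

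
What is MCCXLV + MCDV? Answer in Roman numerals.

MCCXLV = 1245
MCDV = 1405
1245 + 1405 = 2650

MMDCL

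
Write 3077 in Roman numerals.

Convert 3077 to Roman numerals:
  3077 contains 3×1000 (MMM)
  77 contains 1×50 (L)
  27 contains 2×10 (XX)
  7 contains 1×5 (V)
  2 contains 2×1 (II)

MMMLXXVII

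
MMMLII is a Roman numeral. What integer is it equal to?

MMMLII: M=1000, M=1000, M=1000, L=50, I=1, I=1
1000 + 1000 + 1000 + 50 + 1 + 1 = 3052

3052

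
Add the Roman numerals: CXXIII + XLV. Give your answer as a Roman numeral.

CXXIII = 123
XLV = 45
123 + 45 = 168

CLXVIII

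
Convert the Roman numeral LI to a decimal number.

LI: L=50, I=1
50 + 1 = 51

51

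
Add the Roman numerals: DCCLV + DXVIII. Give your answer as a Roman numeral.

DCCLV = 755
DXVIII = 518
755 + 518 = 1273

MCCLXXIII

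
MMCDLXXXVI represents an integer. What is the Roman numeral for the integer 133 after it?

MMCDLXXXVI = 2486
2486 + 133 = 2619

MMDCXIX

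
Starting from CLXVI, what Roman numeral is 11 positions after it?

CLXVI = 166
166 + 11 = 177

CLXXVII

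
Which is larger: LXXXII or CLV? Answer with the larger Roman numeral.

LXXXII = 82
CLV = 155
155 is larger

CLV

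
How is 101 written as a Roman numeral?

Convert 101 to Roman numerals:
  101 contains 1×100 (C)
  1 contains 1×1 (I)

CI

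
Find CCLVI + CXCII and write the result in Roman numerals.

CCLVI = 256
CXCII = 192
256 + 192 = 448

CDXLVIII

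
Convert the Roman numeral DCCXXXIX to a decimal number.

DCCXXXIX: D=500, C=100, C=100, X=10, X=10, X=10, IX=9
500 + 100 + 100 + 10 + 10 + 10 + 9 = 739

739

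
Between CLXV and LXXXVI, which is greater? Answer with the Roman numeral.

CLXV = 165
LXXXVI = 86
165 is larger

CLXV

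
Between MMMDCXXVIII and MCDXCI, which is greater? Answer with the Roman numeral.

MMMDCXXVIII = 3628
MCDXCI = 1491
3628 is larger

MMMDCXXVIII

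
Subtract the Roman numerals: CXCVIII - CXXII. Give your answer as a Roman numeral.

CXCVIII = 198
CXXII = 122
198 - 122 = 76

LXXVI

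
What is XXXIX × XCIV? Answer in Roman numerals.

XXXIX = 39
XCIV = 94
39 × 94 = 3666

MMMDCLXVI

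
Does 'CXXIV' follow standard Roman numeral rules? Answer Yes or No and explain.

'CXXIV': Check the rules: uses only the symbols I, V, X, L, C, D, M; no symbol is repeated more than three times in a row; V, L and D each appear at most once; the only place a smaller symbol precedes a larger one is the allowed subtractive pair IV, the symbol right after such a pair (if any) is smaller than the pair's first symbol, and otherwise the values never increase from left to right. Value: C (100) + X (10) + X (10) + IV (4) = 124. So it is a valid standard Roman numeral.

Yes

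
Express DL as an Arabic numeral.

DL: D=500, L=50
500 + 50 = 550

550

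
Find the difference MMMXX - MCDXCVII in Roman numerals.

MMMXX = 3020
MCDXCVII = 1497
3020 - 1497 = 1523

MDXXIII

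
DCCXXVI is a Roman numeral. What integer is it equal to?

DCCXXVI: D=500, C=100, C=100, X=10, X=10, V=5, I=1
500 + 100 + 100 + 10 + 10 + 5 + 1 = 726

726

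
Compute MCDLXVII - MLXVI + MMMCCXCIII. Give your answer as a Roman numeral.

MCDLXVII = 1467, MLXVI = 1066, MMMCCXCIII = 3293
1467 - 1066 = 401
401 + 3293 = 3694

MMMDCXCIV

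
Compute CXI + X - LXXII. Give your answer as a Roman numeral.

CXI = 111, X = 10, LXXII = 72
111 + 10 = 121
121 - 72 = 49

XLIX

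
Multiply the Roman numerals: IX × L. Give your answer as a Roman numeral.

IX = 9
L = 50
9 × 50 = 450

CDL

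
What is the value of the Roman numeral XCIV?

XCIV: XC=90, IV=4
90 + 4 = 94

94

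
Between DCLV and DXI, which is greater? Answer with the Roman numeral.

DCLV = 655
DXI = 511
655 is larger

DCLV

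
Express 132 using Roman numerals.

Convert 132 to Roman numerals:
  132 contains 1×100 (C)
  32 contains 3×10 (XXX)
  2 contains 2×1 (II)

CXXXII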